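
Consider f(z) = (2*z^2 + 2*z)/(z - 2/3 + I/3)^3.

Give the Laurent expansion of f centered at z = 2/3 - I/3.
Put w = z - (2/3 - I/3), i.e. z = w + 2/3 - I/3. The denominator is w^3, so it suffices to rewrite the numerator in powers of w.

P(z) = 2*z^2 + 2*z
P(w + 2/3 - I/3) = 2 - 14*I/9 + (14/3 - 4*I/3)*w + 2*w^2

Dividing each term by w^3:
  f = (2 - 14*I/9)/w^3 + (14/3 - 4*I/3)/w^2 + 2/w

Substituting back w = z - 2/3 + I/3:
  f(z) = (2 - 14*I/9)/(z - 2/3 + I/3)^3 + (14/3 - 4*I/3)/(z - 2/3 + I/3)^2 + 2/(z - 2/3 + I/3)

The series is finite because the numerator is a polynomial; the negative powers form the principal part, and the coefficient of 1/(z - 2/3 + I/3) gives Res(f, 2/3 - I/3) = 2.

Final answer: (2 - 14*I/9)/(z - 2/3 + I/3)^3 + (14/3 - 4*I/3)/(z - 2/3 + I/3)^2 + 2/(z - 2/3 + I/3)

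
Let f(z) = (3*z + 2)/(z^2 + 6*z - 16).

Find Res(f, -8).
11/5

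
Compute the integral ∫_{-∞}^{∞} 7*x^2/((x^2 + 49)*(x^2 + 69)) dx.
Let f(z) = 7*z^2/((z^2 + 49)*(z^2 + 69)). The denominator has no real zeros and deg Q - deg P = 2 ≥ 2, so the integral of f over the upper semicircle |z| = R tends to 0 as R → ∞. Closing the contour in the upper half-plane,
  ∫_{-∞}^{∞} f(x) dx = 2πi · Σ Res(f, z_k)  over the poles with Im z_k > 0.

Zeros of the denominator: z^2 + 69 = 0 gives z = ±sqrt(69)*I; z^2 + 49 = 0 gives z = ±7*I.
Upper half-plane: z = 7*I, z = sqrt(69)*I (simple).

Each pole is a simple zero of Q(z) = z^4 + 118*z^2 + 3381, so Res(f, z₀) = P(z₀)/Q'(z₀) with P(z) = 7*z^2, Q'(z) = 4*z^3 + 236*z:
  Res(f, 7*I) = (-343)/(280*I) = 49*I/40
  Res(f, sqrt(69)*I) = (-483)/(-40*sqrt(69)*I) = -7*sqrt(69)*I/40

Sum of residues: 7*I*(7 - sqrt(69))/40
∫_{-∞}^{∞} f(x) dx = 2πi · (7*I*(7 - sqrt(69))/40) = 7*pi*(-7 + sqrt(69))/20

Final answer: 7*pi*(-7 + sqrt(69))/20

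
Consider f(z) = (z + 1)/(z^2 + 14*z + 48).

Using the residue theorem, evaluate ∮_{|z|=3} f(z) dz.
By the residue theorem, ∮_C f(z) dz = 2πi · (sum of the residues of f at the poles inside |z| = 3).

The denominator factors as (z + 6)*(z + 8), so the singularities of f are simple poles at z = -6, z = -8.
  |-6|² = 36 > 9 = 3², so this pole is outside the contour.
  |-8|² = 64 > 9 = 3², so this pole is outside the contour.

No pole lies inside the contour, so f is analytic on and inside C and the integral is 0 (Cauchy's theorem).

Final answer: 0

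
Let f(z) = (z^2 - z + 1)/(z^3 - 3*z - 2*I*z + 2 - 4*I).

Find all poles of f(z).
The singularities of f are the zeros of the denominator. Factoring,
  z^3 - 3*z - 2*I*z + 2 - 4*I = (z + 2)*(z - 2 - I)*(z + I)
so the candidates are z = -2, z = 2 + I, z = -I.

Check the numerator P(z) = z^2 - z + 1 at each one:
  P(-2) = 7 ≠ 0, so z = -2 is a (simple) pole.
  P(2 + I) = 2 + 3*I ≠ 0, so z = 2 + I is a (simple) pole.
  P(-I) = I ≠ 0, so z = -I is a (simple) pole.

Poles of f: {-2, -I, 2 + I}

Final answer: {-2, -I, 2 + I}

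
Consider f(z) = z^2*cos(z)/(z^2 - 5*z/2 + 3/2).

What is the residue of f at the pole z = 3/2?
Write f(z) = P(z)/Q(z) with P(z) = z^2*cos(z) and Q(z) = z^2 - 5*z/2 + 3/2.
The denominator factors as Q(z) = (z - 3/2)*(z - 1), so z = 3/2 is a simple zero of Q and P is analytic there; z = 3/2 is therefore a simple pole and
  Res(f, z₀) = P(z₀)/Q'(z₀).

Q'(z) = 2*z - 5/2, so Q'(3/2) = 1/2.
P(3/2) = 9*cos(3/2)/4.

Res(f, 3/2) = (9*cos(3/2)/4)/(1/2) = 9*cos(3/2)/2

Final answer: 9*cos(3/2)/2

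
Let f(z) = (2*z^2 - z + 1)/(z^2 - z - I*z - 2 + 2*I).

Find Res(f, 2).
Write f(z) = P(z)/Q(z) with P(z) = 2*z^2 - z + 1 and Q(z) = z^2 - z - I*z - 2 + 2*I.
The denominator factors as Q(z) = (z - 2)*(z + 1 - I), so z = 2 is a simple zero of Q and P is analytic there; z = 2 is therefore a simple pole and
  Res(f, z₀) = P(z₀)/Q'(z₀).

Q'(z) = 2*z - 1 - I, so Q'(2) = 3 - I.
P(2) = 7.

Res(f, 2) = (7)/(3 - I) = 21/10 + 7*I/10

Final answer: 21/10 + 7*I/10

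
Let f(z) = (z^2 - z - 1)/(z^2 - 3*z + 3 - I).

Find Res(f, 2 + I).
Write f(z) = P(z)/Q(z) with P(z) = z^2 - z - 1 and Q(z) = z^2 - 3*z + 3 - I.
The denominator factors as Q(z) = (z - 2 - I)*(z - 1 + I), so z = 2 + I is a simple zero of Q and P is analytic there; z = 2 + I is therefore a simple pole and
  Res(f, z₀) = P(z₀)/Q'(z₀).

Q'(z) = 2*z - 3, so Q'(2 + I) = 1 + 2*I.
P(2 + I) = 3*I.

Res(f, 2 + I) = (3*I)/(1 + 2*I) = 6/5 + 3*I/5

Final answer: 6/5 + 3*I/5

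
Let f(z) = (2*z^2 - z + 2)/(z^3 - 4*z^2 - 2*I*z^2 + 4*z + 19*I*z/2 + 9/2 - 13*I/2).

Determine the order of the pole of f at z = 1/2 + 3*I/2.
Factor the denominator:
  z^3 - 4*z^2 - 2*I*z^2 + 4*z + 19*I*z/2 + 9/2 - 13*I/2 = (z - 1/2 - 3*I/2)^2*(z - 3 + I)

The numerator P(z) = 2*z^2 - z + 2 has P(1/2 + 3*I/2) = -5/2 + 3*I/2 ≠ 0, so no factor of (z - 1/2 - 3*I/2) cancels.
Near z = 1/2 + 3*I/2 we can therefore write f(z) = g(z)/(z - 1/2 - 3*I/2)^2 with g analytic at 1/2 + 3*I/2 and g(1/2 + 3*I/2) ≠ 0 (g is the numerator divided by the remaining denominator factors).

Hence z = 1/2 + 3*I/2 is a pole of order 2.

Final answer: 2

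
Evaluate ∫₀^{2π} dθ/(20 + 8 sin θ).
sqrt(21)*pi/42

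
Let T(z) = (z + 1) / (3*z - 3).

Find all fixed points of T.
{2/3 - sqrt(7)/3, 2/3 + sqrt(7)/3}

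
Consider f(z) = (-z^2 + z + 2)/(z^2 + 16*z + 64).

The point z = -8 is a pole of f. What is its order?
Factor the denominator:
  z^2 + 16*z + 64 = (z + 8)^2

The numerator P(z) = -z^2 + z + 2 has P(-8) = -70 ≠ 0, so no factor of (z + 8) cancels.
Near z = -8 we can therefore write f(z) = g(z)/(z + 8)^2 with g analytic at -8 and g(-8) ≠ 0 (g is just the numerator).

Hence z = -8 is a pole of order 2.

Final answer: 2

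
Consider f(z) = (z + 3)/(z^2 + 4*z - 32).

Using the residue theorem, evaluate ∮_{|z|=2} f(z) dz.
0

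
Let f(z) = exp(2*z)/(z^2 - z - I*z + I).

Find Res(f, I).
(-1/2 - I/2)*exp(2*I)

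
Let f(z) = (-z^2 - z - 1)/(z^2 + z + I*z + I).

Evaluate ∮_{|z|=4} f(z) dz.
By the residue theorem, ∮_C f(z) dz = 2πi · (sum of the residues of f at the poles inside |z| = 4).

The denominator factors as (z + I)*(z + 1), so the singularities of f are simple poles at z = -I, z = -1.
  |-I|² = 1 < 16 = 4², so this pole is inside the contour.
  |-1|² = 1 < 16 = 4², so this pole is inside the contour.

With P(z) = -z^2 - z - 1 and Q(z) = z^2 + z + I*z + I, each pole is simple, so Res(f, z₀) = P(z₀)/Q'(z₀) with Q'(z) = 2*z + 1 + I.
  Res(f, -I) = P(-I)/Q'(-I) = (I)/(1 - I) = -1/2 + I/2
  Res(f, -1) = P(-1)/Q'(-1) = (-1)/(-1 + I) = 1/2 + I/2

Sum of residues inside C: I
∮_C f(z) dz = 2πi · (I) = -2*pi

Final answer: -2*pi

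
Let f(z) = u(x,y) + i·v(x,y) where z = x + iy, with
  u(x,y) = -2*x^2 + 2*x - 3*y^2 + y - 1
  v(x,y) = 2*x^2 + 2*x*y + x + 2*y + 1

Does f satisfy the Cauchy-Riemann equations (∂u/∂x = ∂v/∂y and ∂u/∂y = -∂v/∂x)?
∂u/∂x = 2 - 4*x
∂v/∂y = 2*x + 2
∂u/∂y = 1 - 6*y
∂v/∂x = 4*x + 2*y + 1
∂u/∂x ≠ ∂v/∂y and ∂u/∂y ≠ -∂v/∂x; the Cauchy-Riemann equations are not satisfied, so f is not analytic.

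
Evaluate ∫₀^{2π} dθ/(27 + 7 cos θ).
Let J = ∫₀^{2π} dθ/(27 + 7 cos θ).
Put z = e^{iθ}: then cos θ = (z + 1/z)/2, dθ = dz/(iz), and z runs once counterclockwise around |z| = 1:
  J = ∮_{|z|=1} 1/(27 + 7*(z + 1/z)/2) · dz/(iz) = (2/i) ∮_{|z|=1} dz/(7*z^2 + 54*z + 7).
The roots of 7*z^2 + 54*z + 7 are z = (-27 ± sqrt(27^2 - 7^2))/7, with sqrt(680) = 2*sqrt(170); their product is 1, so only z₊ = -27/7 + 2*sqrt(170)/7 lies inside the unit circle (z₋ = -27/7 - 2*sqrt(170)/7 lies outside).
z₊ is a simple zero of q(z) = 7*z^2 + 54*z + 7, so Res(1/q, z₊) = 1/q'(z₊) with q'(z) = 14*z + 54; and q'(z₊) = 7*(z₊ - z₋) = 4*sqrt(170).
Therefore J = (2/i) · 2πi · 1/(4*sqrt(170)) = 2*pi/(2*sqrt(170)) = sqrt(170)*pi/170

Final answer: sqrt(170)*pi/170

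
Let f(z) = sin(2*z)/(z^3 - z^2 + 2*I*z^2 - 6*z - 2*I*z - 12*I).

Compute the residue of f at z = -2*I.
(-1/52 + 5*I/52)*sinh(4)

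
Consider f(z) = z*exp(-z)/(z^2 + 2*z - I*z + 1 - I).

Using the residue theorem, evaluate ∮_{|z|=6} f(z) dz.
2*exp(1)*pi + pi*(-2 + 2*I)*exp(1 - I)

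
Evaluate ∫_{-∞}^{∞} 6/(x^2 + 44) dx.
Let f(z) = 6/(z^2 + 44). The denominator has no real zeros and deg Q - deg P = 2 ≥ 2, so the integral of f over the upper semicircle |z| = R tends to 0 as R → ∞. Closing the contour in the upper half-plane,
  ∫_{-∞}^{∞} f(x) dx = 2πi · Σ Res(f, z_k)  over the poles with Im z_k > 0.

Zeros of the denominator: z^2 + 44 = 0 gives z = ±2*sqrt(11)*I.
Upper half-plane: z = 2*sqrt(11)*I (simple).

Each pole is a simple zero of Q(z) = z^2 + 44, so Res(f, z₀) = P(z₀)/Q'(z₀) with P(z) = 6, Q'(z) = 2*z:
  Res(f, 2*sqrt(11)*I) = (6)/(4*sqrt(11)*I) = -3*sqrt(11)*I/22

∫_{-∞}^{∞} f(x) dx = 2πi · (-3*sqrt(11)*I/22) = 3*sqrt(11)*pi/11

Final answer: 3*sqrt(11)*pi/11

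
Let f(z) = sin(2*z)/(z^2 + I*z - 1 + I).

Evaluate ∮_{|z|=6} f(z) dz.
By the residue theorem, ∮_C f(z) dz = 2πi · (sum of the residues of f at the poles inside |z| = 6).

The denominator factors as (z + 1)*(z - 1 + I), so the singularities of f are simple poles at z = -1, z = 1 - I.
  |-1|² = 1 < 36 = 6², so this pole is inside the contour.
  |1 - I|² = 2 < 36 = 6², so this pole is inside the contour.

With P(z) = sin(2*z) and Q(z) = z^2 + I*z - 1 + I, each pole is simple, so Res(f, z₀) = P(z₀)/Q'(z₀) with Q'(z) = 2*z + I.
  Res(f, -1) = P(-1)/Q'(-1) = (-sin(2))/(-2 + I) = (2/5 + I/5)*sin(2)
  Res(f, 1 - I) = P(1 - I)/Q'(1 - I) = (sin(2 - 2*I))/(2 - I) = (2/5 + I/5)*sin(2 - 2*I)

Sum of residues inside C: (2/5 + I/5)*sin(2) + (2/5 + I/5)*sin(2 - 2*I)
∮_C f(z) dz = 2πi · ((2/5 + I/5)*sin(2) + (2/5 + I/5)*sin(2 - 2*I)) = pi*(-2/5 + 4*I/5)*sin(2) + pi*(-2/5 + 4*I/5)*sin(2 - 2*I)

Final answer: pi*(-2/5 + 4*I/5)*sin(2) + pi*(-2/5 + 4*I/5)*sin(2 - 2*I)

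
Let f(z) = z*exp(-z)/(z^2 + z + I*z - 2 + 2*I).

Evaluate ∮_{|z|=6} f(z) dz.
By the residue theorem, ∮_C f(z) dz = 2πi · (sum of the residues of f at the poles inside |z| = 6).

The denominator factors as (z - 1 + I)*(z + 2), so the singularities of f are simple poles at z = 1 - I, z = -2.
  |1 - I|² = 2 < 36 = 6², so this pole is inside the contour.
  |-2|² = 4 < 36 = 6², so this pole is inside the contour.

With P(z) = z*exp(-z) and Q(z) = z^2 + z + I*z - 2 + 2*I, each pole is simple, so Res(f, z₀) = P(z₀)/Q'(z₀) with Q'(z) = 2*z + 1 + I.
  Res(f, 1 - I) = P(1 - I)/Q'(1 - I) = ((1 - I)*exp(-1 + I))/(3 - I) = (2/5 - I/5)*exp(-1 + I)
  Res(f, -2) = P(-2)/Q'(-2) = (-2*exp(2))/(-3 + I) = (3/5 + I/5)*exp(2)

Sum of residues inside C: (2/5 - I/5)*exp(-1 + I) + (3/5 + I/5)*exp(2)
∮_C f(z) dz = 2πi · ((2/5 - I/5)*exp(-1 + I) + (3/5 + I/5)*exp(2)) = pi*(2/5 + 4*I/5)*exp(-1 + I) + pi*(-2/5 + 6*I/5)*exp(2)

Final answer: pi*(2/5 + 4*I/5)*exp(-1 + I) + pi*(-2/5 + 6*I/5)*exp(2)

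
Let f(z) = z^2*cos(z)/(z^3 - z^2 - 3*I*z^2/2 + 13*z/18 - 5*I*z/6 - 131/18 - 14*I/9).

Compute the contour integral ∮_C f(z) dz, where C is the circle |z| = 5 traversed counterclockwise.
pi*(-8226/13949 + 12582*I/13949)*cos(2 + I) + pi*(-6828/214045 + 89494*I/214045)*cos(2/3 + 3*I/2) + pi*(8022/12905 + 8774*I/12905)*cos(1/3 - 2*I)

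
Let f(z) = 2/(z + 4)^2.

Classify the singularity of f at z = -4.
Write f(z) = g(z)/(z + 4)^2 with g(z) = 2.
g is entire and g(-4) = 2 ≠ 0, so no factor of (z + 4) cancels: the Laurent expansion of f about z = -4 starts at the power -2, i.e. lim_{z→z₀} (z - z₀)^2 f(z) = 2 is finite and nonzero.
So z = -4 is a pole of order 2.

Final answer: pole of order 2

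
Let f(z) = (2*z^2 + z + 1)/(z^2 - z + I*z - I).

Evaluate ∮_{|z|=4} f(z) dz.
By the residue theorem, ∮_C f(z) dz = 2πi · (sum of the residues of f at the poles inside |z| = 4).

The denominator factors as (z + I)*(z - 1), so the singularities of f are simple poles at z = -I, z = 1.
  |-I|² = 1 < 16 = 4², so this pole is inside the contour.
  |1|² = 1 < 16 = 4², so this pole is inside the contour.

With P(z) = 2*z^2 + z + 1 and Q(z) = z^2 - z + I*z - I, each pole is simple, so Res(f, z₀) = P(z₀)/Q'(z₀) with Q'(z) = 2*z - 1 + I.
  Res(f, -I) = P(-I)/Q'(-I) = (-1 - I)/(-1 - I) = 1
  Res(f, 1) = P(1)/Q'(1) = (4)/(1 + I) = 2 - 2*I

Sum of residues inside C: 3 - 2*I
∮_C f(z) dz = 2πi · (3 - 2*I) = pi*(4 + 6*I)

Final answer: pi*(4 + 6*I)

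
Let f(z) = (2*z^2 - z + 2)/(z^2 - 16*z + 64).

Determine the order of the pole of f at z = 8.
Factor the denominator:
  z^2 - 16*z + 64 = (z - 8)^2

The numerator P(z) = 2*z^2 - z + 2 has P(8) = 122 ≠ 0, so no factor of (z - 8) cancels.
Near z = 8 we can therefore write f(z) = g(z)/(z - 8)^2 with g analytic at 8 and g(8) ≠ 0 (g is just the numerator).

Hence z = 8 is a pole of order 2.

Final answer: 2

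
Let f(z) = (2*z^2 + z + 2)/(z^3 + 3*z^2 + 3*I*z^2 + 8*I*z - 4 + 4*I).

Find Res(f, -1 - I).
Write f(z) = P(z)/Q(z) with P(z) = 2*z^2 + z + 2 and Q(z) = z^3 + 3*z^2 + 3*I*z^2 + 8*I*z - 4 + 4*I.
The denominator factors as Q(z) = (z + 2*I)*(z + 1 + I)*(z + 2), so z = -1 - I is a simple zero of Q and P is analytic there; z = -1 - I is therefore a simple pole and
  Res(f, z₀) = P(z₀)/Q'(z₀).

Q'(z) = 3*z^2 + 6*z + 6*I*z + 8*I, so Q'(-1 - I) = 2*I.
P(-1 - I) = 1 + 3*I.

Res(f, -1 - I) = (1 + 3*I)/(2*I) = 3/2 - I/2

Final answer: 3/2 - I/2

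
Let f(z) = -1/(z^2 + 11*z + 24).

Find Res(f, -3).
Write f(z) = P(z)/Q(z) with P(z) = -1 and Q(z) = z^2 + 11*z + 24.
The denominator factors as Q(z) = (z + 3)*(z + 8), so z = -3 is a simple zero of Q and P is analytic there; z = -3 is therefore a simple pole and
  Res(f, z₀) = P(z₀)/Q'(z₀).

Q'(z) = 2*z + 11, so Q'(-3) = 5.
P(-3) = -1.

Res(f, -3) = (-1)/(5) = -1/5

Final answer: -1/5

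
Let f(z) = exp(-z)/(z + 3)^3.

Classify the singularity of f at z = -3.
Write f(z) = g(z)/(z + 3)^3 with g(z) = exp(-z).
g is entire and g(-3) = exp(3) ≠ 0, so no factor of (z + 3) cancels: the Laurent expansion of f about z = -3 starts at the power -3, i.e. lim_{z→z₀} (z - z₀)^3 f(z) = exp(3) is finite and nonzero.
So z = -3 is a pole of order 3.

Final answer: pole of order 3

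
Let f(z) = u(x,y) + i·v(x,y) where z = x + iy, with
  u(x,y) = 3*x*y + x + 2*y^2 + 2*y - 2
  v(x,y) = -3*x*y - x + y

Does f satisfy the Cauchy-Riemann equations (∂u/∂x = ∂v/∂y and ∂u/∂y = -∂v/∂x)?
∂u/∂x = 3*y + 1
∂v/∂y = 1 - 3*x
∂u/∂y = 3*x + 4*y + 2
∂v/∂x = -3*y - 1
∂u/∂x ≠ ∂v/∂y and ∂u/∂y ≠ -∂v/∂x; the Cauchy-Riemann equations are not satisfied, so f is not analytic.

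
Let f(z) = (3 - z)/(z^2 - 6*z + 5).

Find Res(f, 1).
Write f(z) = P(z)/Q(z) with P(z) = 3 - z and Q(z) = z^2 - 6*z + 5.
The denominator factors as Q(z) = (z - 5)*(z - 1), so z = 1 is a simple zero of Q and P is analytic there; z = 1 is therefore a simple pole and
  Res(f, z₀) = P(z₀)/Q'(z₀).

Q'(z) = 2*z - 6, so Q'(1) = -4.
P(1) = 2.

Res(f, 1) = (2)/(-4) = -1/2

Final answer: -1/2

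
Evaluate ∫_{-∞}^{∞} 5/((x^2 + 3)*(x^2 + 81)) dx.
Let f(z) = 5/((z^2 + 3)*(z^2 + 81)). The denominator has no real zeros and deg Q - deg P = 4 ≥ 2, so the integral of f over the upper semicircle |z| = R tends to 0 as R → ∞. Closing the contour in the upper half-plane,
  ∫_{-∞}^{∞} f(x) dx = 2πi · Σ Res(f, z_k)  over the poles with Im z_k > 0.

Zeros of the denominator: z^2 + 3 = 0 gives z = ±sqrt(3)*I; z^2 + 81 = 0 gives z = ±9*I.
Upper half-plane: z = 9*I, z = sqrt(3)*I (simple).

Each pole is a simple zero of Q(z) = z^4 + 84*z^2 + 243, so Res(f, z₀) = P(z₀)/Q'(z₀) with P(z) = 5, Q'(z) = 4*z^3 + 168*z:
  Res(f, 9*I) = (5)/(-1404*I) = 5*I/1404
  Res(f, sqrt(3)*I) = (5)/(156*sqrt(3)*I) = -5*sqrt(3)*I/468

Sum of residues: 5*I*(1 - 3*sqrt(3))/1404
∫_{-∞}^{∞} f(x) dx = 2πi · (5*I*(1 - 3*sqrt(3))/1404) = 5*pi*(-1 + 3*sqrt(3))/702

Final answer: 5*pi*(-1 + 3*sqrt(3))/702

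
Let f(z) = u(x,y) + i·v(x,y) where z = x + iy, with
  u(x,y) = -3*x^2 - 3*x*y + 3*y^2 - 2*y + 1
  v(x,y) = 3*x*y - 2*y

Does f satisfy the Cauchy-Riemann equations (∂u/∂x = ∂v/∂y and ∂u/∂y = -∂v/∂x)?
∂u/∂x = -6*x - 3*y
∂v/∂y = 3*x - 2
∂u/∂y = -3*x + 6*y - 2
∂v/∂x = 3*y
∂u/∂x ≠ ∂v/∂y and ∂u/∂y ≠ -∂v/∂x; the Cauchy-Riemann equations are not satisfied, so f is not analytic.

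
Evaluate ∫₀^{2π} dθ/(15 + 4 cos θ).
Let J = ∫₀^{2π} dθ/(15 + 4 cos θ).
Put z = e^{iθ}: then cos θ = (z + 1/z)/2, dθ = dz/(iz), and z runs once counterclockwise around |z| = 1:
  J = ∮_{|z|=1} 1/(15 + 4*(z + 1/z)/2) · dz/(iz) = (2/i) ∮_{|z|=1} dz/(4*z^2 + 30*z + 4).
The roots of 4*z^2 + 30*z + 4 are z = (-15 ± sqrt(15^2 - 4^2))/4, with sqrt(209) = sqrt(209); their product is 1, so only z₊ = -15/4 + sqrt(209)/4 lies inside the unit circle (z₋ = -15/4 - sqrt(209)/4 lies outside).
z₊ is a simple zero of q(z) = 4*z^2 + 30*z + 4, so Res(1/q, z₊) = 1/q'(z₊) with q'(z) = 8*z + 30; and q'(z₊) = 4*(z₊ - z₋) = 2*sqrt(209).
Therefore J = (2/i) · 2πi · 1/(2*sqrt(209)) = 2*pi/(sqrt(209)) = 2*sqrt(209)*pi/209

Final answer: 2*sqrt(209)*pi/209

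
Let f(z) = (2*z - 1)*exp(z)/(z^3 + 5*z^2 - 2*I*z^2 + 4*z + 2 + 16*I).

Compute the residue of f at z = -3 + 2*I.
Write f(z) = P(z)/Q(z) with P(z) = (2*z - 1)*exp(z) and Q(z) = z^3 + 5*z^2 - 2*I*z^2 + 4*z + 2 + 16*I.
The denominator factors as Q(z) = (z + 3 - 2*I)*(z - 1 + I)*(z + 3 - I), so z = -3 + 2*I is a simple zero of Q and P is analytic there; z = -3 + 2*I is therefore a simple pole and
  Res(f, z₀) = P(z₀)/Q'(z₀).

Q'(z) = 3*z^2 + 10*z - 4*I*z + 4, so Q'(-3 + 2*I) = -3 - 4*I.
P(-3 + 2*I) = (-7 + 4*I)*exp(-3 + 2*I).

Res(f, -3 + 2*I) = ((-7 + 4*I)*exp(-3 + 2*I))/(-3 - 4*I) = (1/5 - 8*I/5)*exp(-3 + 2*I)

Final answer: (1/5 - 8*I/5)*exp(-3 + 2*I)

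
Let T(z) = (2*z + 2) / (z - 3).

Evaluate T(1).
Substitute z = 1:
  numerator:   2*(1) + 2 = 4
  denominator: (1) - 3 = -2
T(1) = (4)/(-2) = -2

Final answer: -2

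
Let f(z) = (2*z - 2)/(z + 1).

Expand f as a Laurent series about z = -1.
Put w = z - (-1), i.e. z = w - 1. The denominator is w, so it suffices to rewrite the numerator in powers of w.

P(z) = 2*z - 2
P(w - 1) = -4 + 2*w

Dividing each term by w:
  f = -4/w + 2

Substituting back w = z + 1:
  f(z) = -4/(z + 1) + 2

The series is finite because the numerator is a polynomial; the negative powers form the principal part, and the coefficient of 1/(z + 1) gives Res(f, -1) = -4.

Final answer: -4/(z + 1) + 2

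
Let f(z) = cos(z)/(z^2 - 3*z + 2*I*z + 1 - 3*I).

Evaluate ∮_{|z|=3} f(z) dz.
By the residue theorem, ∮_C f(z) dz = 2πi · (sum of the residues of f at the poles inside |z| = 3).

The denominator factors as (z - 2 + I)*(z - 1 + I), so the singularities of f are simple poles at z = 2 - I, z = 1 - I.
  |2 - I|² = 5 < 9 = 3², so this pole is inside the contour.
  |1 - I|² = 2 < 9 = 3², so this pole is inside the contour.

With P(z) = cos(z) and Q(z) = z^2 - 3*z + 2*I*z + 1 - 3*I, each pole is simple, so Res(f, z₀) = P(z₀)/Q'(z₀) with Q'(z) = 2*z - 3 + 2*I.
  Res(f, 2 - I) = P(2 - I)/Q'(2 - I) = (cos(2 - I))/(1) = cos(2 - I)
  Res(f, 1 - I) = P(1 - I)/Q'(1 - I) = (cos(1 - I))/(-1) = -cos(1 - I)

Sum of residues inside C: -cos(1 - I) + cos(2 - I)
∮_C f(z) dz = 2πi · (-cos(1 - I) + cos(2 - I)) = -2*I*pi*cos(1 - I) + 2*I*pi*cos(2 - I)

Final answer: -2*I*pi*cos(1 - I) + 2*I*pi*cos(2 - I)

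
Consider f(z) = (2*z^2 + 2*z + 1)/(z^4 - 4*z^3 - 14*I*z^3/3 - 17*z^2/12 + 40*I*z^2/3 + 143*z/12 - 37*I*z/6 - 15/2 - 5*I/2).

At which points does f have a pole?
{-1/2 + I, 1, 3/2 + 3*I, 2 + 2*I/3}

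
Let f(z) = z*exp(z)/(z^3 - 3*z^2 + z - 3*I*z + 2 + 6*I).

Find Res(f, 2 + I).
Write f(z) = P(z)/Q(z) with P(z) = z*exp(z) and Q(z) = z^3 - 3*z^2 + z - 3*I*z + 2 + 6*I.
The denominator factors as Q(z) = (z + 1 + I)*(z - 2 - I)*(z - 2), so z = 2 + I is a simple zero of Q and P is analytic there; z = 2 + I is therefore a simple pole and
  Res(f, z₀) = P(z₀)/Q'(z₀).

Q'(z) = 3*z^2 - 6*z + 1 - 3*I, so Q'(2 + I) = -2 + 3*I.
P(2 + I) = (2 + I)*exp(2 + I).

Res(f, 2 + I) = ((2 + I)*exp(2 + I))/(-2 + 3*I) = (-1/13 - 8*I/13)*exp(2 + I)

Final answer: (-1/13 - 8*I/13)*exp(2 + I)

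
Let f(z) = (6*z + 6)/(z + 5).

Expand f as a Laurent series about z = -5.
Put w = z - (-5), i.e. z = w - 5. The denominator is w, so it suffices to rewrite the numerator in powers of w.

P(z) = 6*z + 6
P(w - 5) = -24 + 6*w

Dividing each term by w:
  f = -24/w + 6

Substituting back w = z + 5:
  f(z) = -24/(z + 5) + 6

The series is finite because the numerator is a polynomial; the negative powers form the principal part, and the coefficient of 1/(z + 5) gives Res(f, -5) = -24.

Final answer: -24/(z + 5) + 6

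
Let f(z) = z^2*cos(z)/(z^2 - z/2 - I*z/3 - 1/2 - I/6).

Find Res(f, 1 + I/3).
Write f(z) = P(z)/Q(z) with P(z) = z^2*cos(z) and Q(z) = z^2 - z/2 - I*z/3 - 1/2 - I/6.
The denominator factors as Q(z) = (z - 1 - I/3)*(z + 1/2), so z = 1 + I/3 is a simple zero of Q and P is analytic there; z = 1 + I/3 is therefore a simple pole and
  Res(f, z₀) = P(z₀)/Q'(z₀).

Q'(z) = 2*z - 1/2 - I/3, so Q'(1 + I/3) = 3/2 + I/3.
P(1 + I/3) = (8/9 + 2*I/3)*cos(1 + I/3).

Res(f, 1 + I/3) = ((8/9 + 2*I/3)*cos(1 + I/3))/(3/2 + I/3) = (56/85 + 76*I/255)*cos(1 + I/3)

Final answer: (56/85 + 76*I/255)*cos(1 + I/3)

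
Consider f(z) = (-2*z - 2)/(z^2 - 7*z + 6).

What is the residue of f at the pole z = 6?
-14/5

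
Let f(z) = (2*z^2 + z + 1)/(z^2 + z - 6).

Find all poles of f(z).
The singularities of f are the zeros of the denominator. Factoring,
  z^2 + z - 6 = (z - 2)*(z + 3)
so the candidates are z = 2, z = -3.

Check the numerator P(z) = 2*z^2 + z + 1 at each one:
  P(2) = 11 ≠ 0, so z = 2 is a (simple) pole.
  P(-3) = 16 ≠ 0, so z = -3 is a (simple) pole.

Poles of f: {-3, 2}

Final answer: {-3, 2}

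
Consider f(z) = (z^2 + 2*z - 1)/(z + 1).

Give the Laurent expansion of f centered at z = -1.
Put w = z - (-1), i.e. z = w - 1. The denominator is w, so it suffices to rewrite the numerator in powers of w.

P(z) = z^2 + 2*z - 1
P(w - 1) = -2 + w^2

Dividing each term by w:
  f = -2/w + w

Substituting back w = z + 1:
  f(z) = -2/(z + 1) + (z + 1)

The series is finite because the numerator is a polynomial; the negative powers form the principal part, and the coefficient of 1/(z + 1) gives Res(f, -1) = -2.

Final answer: -2/(z + 1) + (z + 1)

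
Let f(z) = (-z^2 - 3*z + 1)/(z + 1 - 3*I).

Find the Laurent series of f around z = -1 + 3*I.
Put w = z - (-1 + 3*I), i.e. z = w - 1 + 3*I. The denominator is w, so it suffices to rewrite the numerator in powers of w.

P(z) = -z^2 - 3*z + 1
P(w - 1 + 3*I) = 12 - 3*I + (-1 - 6*I)*w - w^2

Dividing each term by w:
  f = (12 - 3*I)/w - 1 - 6*I - w

Substituting back w = z + 1 - 3*I:
  f(z) = (12 - 3*I)/(z + 1 - 3*I) - 1 - 6*I - (z + 1 - 3*I)

The series is finite because the numerator is a polynomial; the negative powers form the principal part, and the coefficient of 1/(z + 1 - 3*I) gives Res(f, -1 + 3*I) = 12 - 3*I.

Final answer: (12 - 3*I)/(z + 1 - 3*I) - 1 - 6*I - (z + 1 - 3*I)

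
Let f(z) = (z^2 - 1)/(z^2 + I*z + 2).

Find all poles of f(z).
The singularities of f are the zeros of the denominator. Factoring,
  z^2 + I*z + 2 = (z + 2*I)*(z - I)
so the candidates are z = -2*I, z = I.

Check the numerator P(z) = z^2 - 1 at each one:
  P(-2*I) = -5 ≠ 0, so z = -2*I is a (simple) pole.
  P(I) = -2 ≠ 0, so z = I is a (simple) pole.

Poles of f: {-2*I, I}

Final answer: {-2*I, I}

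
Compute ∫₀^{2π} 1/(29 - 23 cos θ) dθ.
sqrt(78)*pi/78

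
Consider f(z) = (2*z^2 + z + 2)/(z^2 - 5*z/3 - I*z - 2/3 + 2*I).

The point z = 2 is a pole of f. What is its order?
Factor the denominator:
  z^2 - 5*z/3 - I*z - 2/3 + 2*I = (z - 2)*(z + 1/3 - I)

The numerator P(z) = 2*z^2 + z + 2 has P(2) = 12 ≠ 0, so no factor of (z - 2) cancels.
Near z = 2 we can therefore write f(z) = g(z)/(z - 2) with g analytic at 2 and g(2) ≠ 0 (g is the numerator divided by the remaining denominator factors).

Hence z = 2 is a pole of order 1.

Final answer: 1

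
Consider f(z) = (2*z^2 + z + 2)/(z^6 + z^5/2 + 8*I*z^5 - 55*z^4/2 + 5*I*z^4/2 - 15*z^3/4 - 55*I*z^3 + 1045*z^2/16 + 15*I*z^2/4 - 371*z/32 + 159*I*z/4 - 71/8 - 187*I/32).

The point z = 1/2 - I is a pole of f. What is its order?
4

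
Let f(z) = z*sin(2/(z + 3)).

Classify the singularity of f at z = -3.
Let u = z + 3. Then
  sin(2/u) = Σ_{k≥0} (-1)^k (2)^(2k+1)/((2k+1)!·u^(2k+1)) = 2/u - 4/(3*u^3) + 4/(15*u^5) + ...
which has infinitely many negative powers of u, so sin(2/(z + 3)) has an essential singularity at z = -3.
The extra factor z is a nonzero polynomial; if the product had at most a pole at z = -3, dividing by that polynomial would leave sin(2/(z + 3)) with at most a pole too — contradiction. (Equivalently, the product's Laurent series still has infinitely many negative powers.)
So the singularity is essential.

Final answer: essential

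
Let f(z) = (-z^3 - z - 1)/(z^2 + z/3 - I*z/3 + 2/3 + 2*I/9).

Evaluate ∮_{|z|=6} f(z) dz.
pi*(-8/9 - 2*I/3)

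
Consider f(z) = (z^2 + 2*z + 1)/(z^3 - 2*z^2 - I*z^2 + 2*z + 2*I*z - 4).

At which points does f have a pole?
The singularities of f are the zeros of the denominator. Factoring,
  z^3 - 2*z^2 - I*z^2 + 2*z + 2*I*z - 4 = (z + I)*(z - 2)*(z - 2*I)
so the candidates are z = -I, z = 2, z = 2*I.

Check the numerator P(z) = z^2 + 2*z + 1 at each one:
  P(-I) = -2*I ≠ 0, so z = -I is a (simple) pole.
  P(2) = 9 ≠ 0, so z = 2 is a (simple) pole.
  P(2*I) = -3 + 4*I ≠ 0, so z = 2*I is a (simple) pole.

Poles of f: {-I, 2*I, 2}

Final answer: {-I, 2*I, 2}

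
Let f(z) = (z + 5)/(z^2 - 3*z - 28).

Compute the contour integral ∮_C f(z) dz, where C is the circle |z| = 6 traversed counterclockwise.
By the residue theorem, ∮_C f(z) dz = 2πi · (sum of the residues of f at the poles inside |z| = 6).

The denominator factors as (z + 4)*(z - 7), so the singularities of f are simple poles at z = -4, z = 7.
  |-4|² = 16 < 36 = 6², so this pole is inside the contour.
  |7|² = 49 > 36 = 6², so this pole is outside the contour.

With P(z) = z + 5 and Q(z) = z^2 - 3*z - 28, each pole is simple, so Res(f, z₀) = P(z₀)/Q'(z₀) with Q'(z) = 2*z - 3.
  Res(f, -4) = P(-4)/Q'(-4) = (1)/(-11) = -1/11

∮_C f(z) dz = 2πi · (-1/11) = -2*I*pi/11

Final answer: -2*I*pi/11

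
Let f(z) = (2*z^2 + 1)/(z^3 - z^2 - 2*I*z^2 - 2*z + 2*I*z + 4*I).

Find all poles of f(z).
The singularities of f are the zeros of the denominator. Factoring,
  z^3 - z^2 - 2*I*z^2 - 2*z + 2*I*z + 4*I = (z - 2)*(z - 2*I)*(z + 1)
so the candidates are z = 2, z = 2*I, z = -1.

Check the numerator P(z) = 2*z^2 + 1 at each one:
  P(2) = 9 ≠ 0, so z = 2 is a (simple) pole.
  P(2*I) = -7 ≠ 0, so z = 2*I is a (simple) pole.
  P(-1) = 3 ≠ 0, so z = -1 is a (simple) pole.

Poles of f: {-1, 2*I, 2}

Final answer: {-1, 2*I, 2}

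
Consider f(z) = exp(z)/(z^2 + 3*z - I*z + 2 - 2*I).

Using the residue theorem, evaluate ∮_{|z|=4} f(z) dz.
pi*(-1 - I)*exp(-2) + pi*(1 + I)*exp(-1 + I)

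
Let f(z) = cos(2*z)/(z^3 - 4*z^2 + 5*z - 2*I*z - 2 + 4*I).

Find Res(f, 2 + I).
Write f(z) = P(z)/Q(z) with P(z) = cos(2*z) and Q(z) = z^3 - 4*z^2 + 5*z - 2*I*z - 2 + 4*I.
The denominator factors as Q(z) = (z + I)*(z - 2 - I)*(z - 2), so z = 2 + I is a simple zero of Q and P is analytic there; z = 2 + I is therefore a simple pole and
  Res(f, z₀) = P(z₀)/Q'(z₀).

Q'(z) = 3*z^2 - 8*z + 5 - 2*I, so Q'(2 + I) = -2 + 2*I.
P(2 + I) = cos(4 + 2*I).

Res(f, 2 + I) = (cos(4 + 2*I))/(-2 + 2*I) = (-1/4 - I/4)*cos(4 + 2*I)

Final answer: (-1/4 - I/4)*cos(4 + 2*I)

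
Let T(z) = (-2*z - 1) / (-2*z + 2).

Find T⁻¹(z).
Set w = T(z) = (-2*z - 1) / (-2*z + 2) and solve for z:
  w*(-2*z + 2) = -2*z - 1
  2*w + z*(2 - 2*w) + 1 = 0
  z*(2 - 2*w) = -2*w - 1
  z = (2*w + 1)/(2*w - 2)
Renaming the variable, T⁻¹(z) = (2*z + 1)/(2*z - 2).
(Check: ad - bc = -6 ≠ 0, so T is invertible.)

Final answer: (2*z + 1)/(2*z - 2)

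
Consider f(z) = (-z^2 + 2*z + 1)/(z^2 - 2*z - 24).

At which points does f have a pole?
The singularities of f are the zeros of the denominator. Factoring,
  z^2 - 2*z - 24 = (z - 6)*(z + 4)
so the candidates are z = 6, z = -4.

Check the numerator P(z) = -z^2 + 2*z + 1 at each one:
  P(6) = -23 ≠ 0, so z = 6 is a (simple) pole.
  P(-4) = -23 ≠ 0, so z = -4 is a (simple) pole.

Poles of f: {-4, 6}

Final answer: {-4, 6}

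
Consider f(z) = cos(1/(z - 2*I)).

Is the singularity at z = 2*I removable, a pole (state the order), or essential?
Let u = z - 2*I. Then
  cos(1/u) = Σ_{k≥0} (-1)^k (1)^(2k)/((2k)!·u^(2k)) = 1 - 1/(2*u^2) + 1/(24*u^4) + ...
which has infinitely many negative powers of u, so cos(1/(z - 2*I)) has an essential singularity at z = 2*I.
So the singularity is essential.

Final answer: essential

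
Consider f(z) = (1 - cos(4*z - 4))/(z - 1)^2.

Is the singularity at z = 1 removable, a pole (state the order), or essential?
Let u = z - 1. The argument of cos is 4*z - 4 = 4u, so
  f = (1 - cos(4u))/u^2 = ((4u)^2/2 - (4u)^4/24 + ...)/u^2 = 8 - (32/3)*u^2 + ...
The Laurent expansion about u = 0 has no negative powers; equivalently lim_{z→1} f(z) = 8 exists and is finite.
So the singularity is removable.

Final answer: removable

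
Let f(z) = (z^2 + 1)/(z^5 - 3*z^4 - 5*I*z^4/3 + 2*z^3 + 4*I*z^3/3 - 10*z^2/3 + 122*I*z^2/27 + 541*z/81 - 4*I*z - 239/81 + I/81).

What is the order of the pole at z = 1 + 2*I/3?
Factor the denominator:
  z^5 - 3*z^4 - 5*I*z^4/3 + 2*z^3 + 4*I*z^3/3 - 10*z^2/3 + 122*I*z^2/27 + 541*z/81 - 4*I*z - 239/81 + I/81 = (z - 1 - 2*I/3)^4*(z + 1 + I)

The numerator P(z) = z^2 + 1 has P(1 + 2*I/3) = 14/9 + 4*I/3 ≠ 0, so no factor of (z - 1 - 2*I/3) cancels.
Near z = 1 + 2*I/3 we can therefore write f(z) = g(z)/(z - 1 - 2*I/3)^4 with g analytic at 1 + 2*I/3 and g(1 + 2*I/3) ≠ 0 (g is the numerator divided by the remaining denominator factors).

Hence z = 1 + 2*I/3 is a pole of order 4.

Final answer: 4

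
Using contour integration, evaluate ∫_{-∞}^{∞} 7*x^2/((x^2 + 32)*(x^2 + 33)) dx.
Let f(z) = 7*z^2/((z^2 + 32)*(z^2 + 33)). The denominator has no real zeros and deg Q - deg P = 2 ≥ 2, so the integral of f over the upper semicircle |z| = R tends to 0 as R → ∞. Closing the contour in the upper half-plane,
  ∫_{-∞}^{∞} f(x) dx = 2πi · Σ Res(f, z_k)  over the poles with Im z_k > 0.

Zeros of the denominator: z^2 + 32 = 0 gives z = ±4*sqrt(2)*I; z^2 + 33 = 0 gives z = ±sqrt(33)*I.
Upper half-plane: z = 4*sqrt(2)*I, z = sqrt(33)*I (simple).

Each pole is a simple zero of Q(z) = z^4 + 65*z^2 + 1056, so Res(f, z₀) = P(z₀)/Q'(z₀) with P(z) = 7*z^2, Q'(z) = 4*z^3 + 130*z:
  Res(f, 4*sqrt(2)*I) = (-224)/(8*sqrt(2)*I) = 14*sqrt(2)*I
  Res(f, sqrt(33)*I) = (-231)/(-2*sqrt(33)*I) = -7*sqrt(33)*I/2

Sum of residues: 7*I*(-sqrt(33) + 4*sqrt(2))/2
∫_{-∞}^{∞} f(x) dx = 2πi · (7*I*(-sqrt(33) + 4*sqrt(2))/2) = 7*pi*(-4*sqrt(2) + sqrt(33))

Final answer: 7*pi*(-4*sqrt(2) + sqrt(33))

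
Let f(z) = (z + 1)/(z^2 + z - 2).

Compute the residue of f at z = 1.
Write f(z) = P(z)/Q(z) with P(z) = z + 1 and Q(z) = z^2 + z - 2.
The denominator factors as Q(z) = (z + 2)*(z - 1), so z = 1 is a simple zero of Q and P is analytic there; z = 1 is therefore a simple pole and
  Res(f, z₀) = P(z₀)/Q'(z₀).

Q'(z) = 2*z + 1, so Q'(1) = 3.
P(1) = 2.

Res(f, 1) = (2)/(3) = 2/3

Final answer: 2/3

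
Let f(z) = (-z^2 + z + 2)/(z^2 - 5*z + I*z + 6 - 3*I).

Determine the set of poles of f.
The singularities of f are the zeros of the denominator. Factoring,
  z^2 - 5*z + I*z + 6 - 3*I = (z - 3)*(z - 2 + I)
so the candidates are z = 3, z = 2 - I.

Check the numerator P(z) = -z^2 + z + 2 at each one:
  P(3) = -4 ≠ 0, so z = 3 is a (simple) pole.
  P(2 - I) = 1 + 3*I ≠ 0, so z = 2 - I is a (simple) pole.

Poles of f: {2 - I, 3}

Final answer: {2 - I, 3}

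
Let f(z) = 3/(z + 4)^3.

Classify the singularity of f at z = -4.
Write f(z) = g(z)/(z + 4)^3 with g(z) = 3.
g is entire and g(-4) = 3 ≠ 0, so no factor of (z + 4) cancels: the Laurent expansion of f about z = -4 starts at the power -3, i.e. lim_{z→z₀} (z - z₀)^3 f(z) = 3 is finite and nonzero.
So z = -4 is a pole of order 3.

Final answer: pole of order 3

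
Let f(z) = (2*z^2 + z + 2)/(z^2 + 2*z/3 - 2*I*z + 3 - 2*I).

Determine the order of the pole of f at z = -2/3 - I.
1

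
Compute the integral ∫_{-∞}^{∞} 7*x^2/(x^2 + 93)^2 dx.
7*sqrt(93)*pi/186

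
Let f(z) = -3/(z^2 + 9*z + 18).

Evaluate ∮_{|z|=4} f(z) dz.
-2*I*pi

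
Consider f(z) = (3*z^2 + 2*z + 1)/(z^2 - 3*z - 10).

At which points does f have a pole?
{-2, 5}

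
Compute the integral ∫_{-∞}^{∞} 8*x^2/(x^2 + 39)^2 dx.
Let f(z) = 8*z^2/(z^2 + 39)^2. The denominator has no real zeros and deg Q - deg P = 2 ≥ 2, so the integral of f over the upper semicircle |z| = R tends to 0 as R → ∞. Closing the contour in the upper half-plane,
  ∫_{-∞}^{∞} f(x) dx = 2πi · Σ Res(f, z_k)  over the poles with Im z_k > 0.

Zeros of the denominator: z^2 + 39 = 0 gives z = ±sqrt(39)*I.
Upper half-plane: z = sqrt(39)*I (a pole of order 2).

Write f(z) = g(z)/(z - sqrt(39)*I)^2 with g(z) = 8*z^2/(z + sqrt(39)*I)^2. For a double pole, Res(f, z₀) = g'(z₀):
  g'(z) = 16*sqrt(39)*I*z/(z + sqrt(39)*I)^3
  Res(f, sqrt(39)*I) = g'(sqrt(39)*I) = -2*sqrt(39)*I/39

∫_{-∞}^{∞} f(x) dx = 2πi · (-2*sqrt(39)*I/39) = 4*sqrt(39)*pi/39

Final answer: 4*sqrt(39)*pi/39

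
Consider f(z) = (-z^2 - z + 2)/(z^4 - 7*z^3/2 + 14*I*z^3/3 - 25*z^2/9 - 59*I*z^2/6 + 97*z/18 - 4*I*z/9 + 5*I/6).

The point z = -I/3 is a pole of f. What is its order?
2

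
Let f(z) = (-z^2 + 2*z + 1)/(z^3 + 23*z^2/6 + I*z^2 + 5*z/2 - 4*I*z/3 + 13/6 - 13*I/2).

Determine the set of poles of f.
{-3 - I, -3/2 - I, 2/3 + I}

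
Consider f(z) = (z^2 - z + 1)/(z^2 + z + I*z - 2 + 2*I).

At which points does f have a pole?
The singularities of f are the zeros of the denominator. Factoring,
  z^2 + z + I*z - 2 + 2*I = (z - 1 + I)*(z + 2)
so the candidates are z = 1 - I, z = -2.

Check the numerator P(z) = z^2 - z + 1 at each one:
  P(1 - I) = -I ≠ 0, so z = 1 - I is a (simple) pole.
  P(-2) = 7 ≠ 0, so z = -2 is a (simple) pole.

Poles of f: {-2, 1 - I}

Final answer: {-2, 1 - I}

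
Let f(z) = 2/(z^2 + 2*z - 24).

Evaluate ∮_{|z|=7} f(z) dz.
By the residue theorem, ∮_C f(z) dz = 2πi · (sum of the residues of f at the poles inside |z| = 7).

The denominator factors as (z - 4)*(z + 6), so the singularities of f are simple poles at z = 4, z = -6.
  |4|² = 16 < 49 = 7², so this pole is inside the contour.
  |-6|² = 36 < 49 = 7², so this pole is inside the contour.

With P(z) = 2 and Q(z) = z^2 + 2*z - 24, each pole is simple, so Res(f, z₀) = P(z₀)/Q'(z₀) with Q'(z) = 2*z + 2.
  Res(f, 4) = P(4)/Q'(4) = (2)/(10) = 1/5
  Res(f, -6) = P(-6)/Q'(-6) = (2)/(-10) = -1/5

Sum of residues inside C: 0
∮_C f(z) dz = 2πi · (0) = 0

Final answer: 0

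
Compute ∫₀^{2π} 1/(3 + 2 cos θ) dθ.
2*sqrt(5)*pi/5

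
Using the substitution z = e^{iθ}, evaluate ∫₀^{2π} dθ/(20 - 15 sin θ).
Call the integral J. The integrand is 2π-periodic and we integrate over a full period, so shifting θ does not change the value (θ → θ + π/2 turns sin θ into cos θ; θ → θ + π flips the sign of the trig term). Hence
  J = ∫₀^{2π} dθ/(20 + 15 cos θ).
Put z = e^{iθ}: then cos θ = (z + 1/z)/2, dθ = dz/(iz), and z runs once counterclockwise around |z| = 1:
  J = ∮_{|z|=1} 1/(20 + 15*(z + 1/z)/2) · dz/(iz) = (2/i) ∮_{|z|=1} dz/(15*z^2 + 40*z + 15).
The roots of 15*z^2 + 40*z + 15 are z = (-20 ± sqrt(20^2 - 15^2))/15, with sqrt(175) = 5*sqrt(7); their product is 1, so only z₊ = -4/3 + sqrt(7)/3 lies inside the unit circle (z₋ = -4/3 - sqrt(7)/3 lies outside).
z₊ is a simple zero of q(z) = 15*z^2 + 40*z + 15, so Res(1/q, z₊) = 1/q'(z₊) with q'(z) = 30*z + 40; and q'(z₊) = 15*(z₊ - z₋) = 10*sqrt(7).
Therefore J = (2/i) · 2πi · 1/(10*sqrt(7)) = 2*pi/(5*sqrt(7)) = 2*sqrt(7)*pi/35

Final answer: 2*sqrt(7)*pi/35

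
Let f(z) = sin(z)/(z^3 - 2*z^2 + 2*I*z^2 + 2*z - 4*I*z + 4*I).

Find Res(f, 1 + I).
(-3/20 - I/20)*sin(1 + I)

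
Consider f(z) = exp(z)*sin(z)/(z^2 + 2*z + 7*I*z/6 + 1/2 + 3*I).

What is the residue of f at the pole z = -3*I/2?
(66/265 - 72*I/265)*exp(-3*I/2)*sinh(3/2)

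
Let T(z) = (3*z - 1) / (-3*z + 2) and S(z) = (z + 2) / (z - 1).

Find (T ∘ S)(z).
(T ∘ S)(z) = T(S(z)) = ((3)*S(z) + (-1))/((-3)*S(z) + (2)). Multiply numerator and denominator by z - 1:
  numerator:   (3)*(z + 2) + (-1)*(z - 1) = 2*z + 7
  denominator: (-3)*(z + 2) + (2)*(z - 1) = -z - 8
(T ∘ S)(z) = (2*z + 7)/(-z - 8) = (-2*z - 7)/(z + 8)

Final answer: (-2*z - 7)/(z + 8)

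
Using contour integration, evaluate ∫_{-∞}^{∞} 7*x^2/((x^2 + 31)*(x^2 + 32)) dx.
Let f(z) = 7*z^2/((z^2 + 31)*(z^2 + 32)). The denominator has no real zeros and deg Q - deg P = 2 ≥ 2, so the integral of f over the upper semicircle |z| = R tends to 0 as R → ∞. Closing the contour in the upper half-plane,
  ∫_{-∞}^{∞} f(x) dx = 2πi · Σ Res(f, z_k)  over the poles with Im z_k > 0.

Zeros of the denominator: z^2 + 31 = 0 gives z = ±sqrt(31)*I; z^2 + 32 = 0 gives z = ±4*sqrt(2)*I.
Upper half-plane: z = 4*sqrt(2)*I, z = sqrt(31)*I (simple).

Each pole is a simple zero of Q(z) = z^4 + 63*z^2 + 992, so Res(f, z₀) = P(z₀)/Q'(z₀) with P(z) = 7*z^2, Q'(z) = 4*z^3 + 126*z:
  Res(f, 4*sqrt(2)*I) = (-224)/(-8*sqrt(2)*I) = -14*sqrt(2)*I
  Res(f, sqrt(31)*I) = (-217)/(2*sqrt(31)*I) = 7*sqrt(31)*I/2

Sum of residues: 7*I*(-4*sqrt(2) + sqrt(31))/2
∫_{-∞}^{∞} f(x) dx = 2πi · (7*I*(-4*sqrt(2) + sqrt(31))/2) = 7*pi*(-sqrt(31) + 4*sqrt(2))

Final answer: 7*pi*(-sqrt(31) + 4*sqrt(2))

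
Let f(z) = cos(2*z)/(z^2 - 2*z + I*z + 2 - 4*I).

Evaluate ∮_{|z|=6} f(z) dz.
pi*(-6/13 - 4*I/13)*cosh(4) + pi*(6/13 + 4*I/13)*cos(4 + 2*I)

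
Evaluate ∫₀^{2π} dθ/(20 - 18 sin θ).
Call the integral J. The integrand is 2π-periodic and we integrate over a full period, so shifting θ does not change the value (θ → θ + π/2 turns sin θ into cos θ; θ → θ + π flips the sign of the trig term). Hence
  J = ∫₀^{2π} dθ/(20 + 18 cos θ).
Put z = e^{iθ}: then cos θ = (z + 1/z)/2, dθ = dz/(iz), and z runs once counterclockwise around |z| = 1:
  J = ∮_{|z|=1} 1/(20 + 18*(z + 1/z)/2) · dz/(iz) = (2/i) ∮_{|z|=1} dz/(18*z^2 + 40*z + 18).
The roots of 18*z^2 + 40*z + 18 are z = (-20 ± sqrt(20^2 - 18^2))/18, with sqrt(76) = 2*sqrt(19); their product is 1, so only z₊ = -10/9 + sqrt(19)/9 lies inside the unit circle (z₋ = -10/9 - sqrt(19)/9 lies outside).
z₊ is a simple zero of q(z) = 18*z^2 + 40*z + 18, so Res(1/q, z₊) = 1/q'(z₊) with q'(z) = 36*z + 40; and q'(z₊) = 18*(z₊ - z₋) = 4*sqrt(19).
Therefore J = (2/i) · 2πi · 1/(4*sqrt(19)) = 2*pi/(2*sqrt(19)) = sqrt(19)*pi/19

Final answer: sqrt(19)*pi/19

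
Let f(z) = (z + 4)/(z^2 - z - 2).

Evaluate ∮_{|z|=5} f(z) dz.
By the residue theorem, ∮_C f(z) dz = 2πi · (sum of the residues of f at the poles inside |z| = 5).

The denominator factors as (z - 2)*(z + 1), so the singularities of f are simple poles at z = 2, z = -1.
  |2|² = 4 < 25 = 5², so this pole is inside the contour.
  |-1|² = 1 < 25 = 5², so this pole is inside the contour.

With P(z) = z + 4 and Q(z) = z^2 - z - 2, each pole is simple, so Res(f, z₀) = P(z₀)/Q'(z₀) with Q'(z) = 2*z - 1.
  Res(f, 2) = P(2)/Q'(2) = (6)/(3) = 2
  Res(f, -1) = P(-1)/Q'(-1) = (3)/(-3) = -1

Sum of residues inside C: 1
∮_C f(z) dz = 2πi · (1) = 2*I*pi

Final answer: 2*I*pi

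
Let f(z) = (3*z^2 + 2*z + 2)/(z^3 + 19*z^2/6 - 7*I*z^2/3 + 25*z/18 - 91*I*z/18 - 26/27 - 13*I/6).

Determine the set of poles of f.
The singularities of f are the zeros of the denominator. Factoring,
  z^3 + 19*z^2/6 - 7*I*z^2/3 + 25*z/18 - 91*I*z/18 - 26/27 - 13*I/6 = (z + 3/2 - 2*I/3)*(z + 2/3 - I)*(z + 1 - 2*I/3)
so the candidates are z = -3/2 + 2*I/3, z = -2/3 + I, z = -1 + 2*I/3.

Check the numerator P(z) = 3*z^2 + 2*z + 2 at each one:
  P(-3/2 + 2*I/3) = 53/12 - 14*I/3 ≠ 0, so z = -3/2 + 2*I/3 is a (simple) pole.
  P(-2/3 + I) = -1 - 2*I ≠ 0, so z = -2/3 + I is a (simple) pole.
  P(-1 + 2*I/3) = 5/3 - 8*I/3 ≠ 0, so z = -1 + 2*I/3 is a (simple) pole.

Poles of f: {-3/2 + 2*I/3, -1 + 2*I/3, -2/3 + I}

Final answer: {-3/2 + 2*I/3, -1 + 2*I/3, -2/3 + I}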